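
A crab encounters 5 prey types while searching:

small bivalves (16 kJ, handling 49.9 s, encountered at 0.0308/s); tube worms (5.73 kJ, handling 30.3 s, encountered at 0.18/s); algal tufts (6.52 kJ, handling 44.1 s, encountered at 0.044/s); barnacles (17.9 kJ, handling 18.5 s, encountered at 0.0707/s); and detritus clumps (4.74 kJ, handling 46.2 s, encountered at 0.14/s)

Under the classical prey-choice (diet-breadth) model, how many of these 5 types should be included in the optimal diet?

E/h in descending order: barnacles 0.968, small bivalves 0.321, tube worms 0.189, algal tufts 0.148, detritus clumps 0.103 kJ/s. The optimal diet is the largest prefix of this list for which every included type satisfies E_i/h_i > R on the types above it.
Rate on top 1: 0.5483. small bivalves: 0.321 < 0.5483 → exclude; stop.
Optimal diet: barnacles — 1 of 5 types.

1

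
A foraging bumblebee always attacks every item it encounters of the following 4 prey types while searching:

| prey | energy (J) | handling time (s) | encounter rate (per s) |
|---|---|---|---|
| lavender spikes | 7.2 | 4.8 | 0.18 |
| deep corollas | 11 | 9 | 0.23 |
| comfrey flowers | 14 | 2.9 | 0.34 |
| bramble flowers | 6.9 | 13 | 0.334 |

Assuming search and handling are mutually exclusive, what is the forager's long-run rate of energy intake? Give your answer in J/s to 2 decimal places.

1.18 J/s

R = (0.18×7.2 + 0.23×11 + 0.34×14 + 0.334×6.9) / (1 + 0.18×4.8 + 0.23×9 + 0.34×2.9 + 0.334×13) = 10.89/9.262 = 1.176 J/s.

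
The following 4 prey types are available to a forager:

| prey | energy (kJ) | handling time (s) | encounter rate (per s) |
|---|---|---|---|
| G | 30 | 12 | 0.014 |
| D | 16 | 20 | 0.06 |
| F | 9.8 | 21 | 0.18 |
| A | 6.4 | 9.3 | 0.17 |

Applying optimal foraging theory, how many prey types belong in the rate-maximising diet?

Rank by E/h (kJ/s): G 2.5, D 0.8, A 0.688, F 0.467. Include each in turn until the next type's E/h falls below the running intake rate.
Rate on top 1: 0.3596. D: 0.8 > 0.3596 → include.
Rate on top 2: 0.5828. A: 0.688 > 0.5828 → include.
Rate on top 3: 0.625. F: 0.467 < 0.625 → exclude; stop.
Optimal diet: G, D, A — 3 of 4 types.

3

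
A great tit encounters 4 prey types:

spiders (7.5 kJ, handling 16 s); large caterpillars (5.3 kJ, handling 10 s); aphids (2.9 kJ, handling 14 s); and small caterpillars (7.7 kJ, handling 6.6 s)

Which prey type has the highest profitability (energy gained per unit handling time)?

small caterpillars

Profitability E/h (kJ/s): spiders = 7.5/16 = 0.469, large caterpillars = 5.3/10 = 0.53, aphids = 2.9/14 = 0.207, small caterpillars = 7.7/6.6 = 1.17.
Ranked: small caterpillars > large caterpillars > spiders > aphids.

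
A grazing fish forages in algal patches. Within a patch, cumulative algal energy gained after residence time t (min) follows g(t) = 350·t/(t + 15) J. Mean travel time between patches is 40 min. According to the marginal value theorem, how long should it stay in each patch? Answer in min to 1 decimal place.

24.5 min

By the marginal value theorem, leave when the instantaneous gain rate g'(t) equals the habitat-wide average g(t)/(T + t).
g'(t) = 350·15/(t + 15)². Setting 350·15/(t+15)² = 350t/[(t+15)(40+t)] gives 15(40+t) = t(t+15), so t² = 15×40 = 600.
t* = √600 = 24.49 min.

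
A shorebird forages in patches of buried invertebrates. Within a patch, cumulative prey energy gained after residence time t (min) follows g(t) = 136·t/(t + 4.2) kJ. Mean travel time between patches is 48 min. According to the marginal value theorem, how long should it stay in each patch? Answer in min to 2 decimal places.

Optimal t* satisfies g'(t*) = g(t*)/(T + t*).
g'(t) = 136·4.2/(t + 4.2)². Setting 136·4.2/(t+4.2)² = 136t/[(t+4.2)(48+t)] gives 4.2(48+t) = t(t+4.2), so t² = 4.2×48 = 201.6.
t* = √201.6 = 14.2 min.

14.20 min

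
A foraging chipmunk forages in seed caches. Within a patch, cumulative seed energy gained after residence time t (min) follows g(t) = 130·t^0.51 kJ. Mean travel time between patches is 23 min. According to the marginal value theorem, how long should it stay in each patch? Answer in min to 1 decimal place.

Optimal t* satisfies g'(t*) = g(t*)/(T + t*).
g'(t) = 0.51·130·t^-0.49. Setting 0.51·130·t^-0.49 = 130·t^0.51/(23+t) gives 0.51(23+t) = t, so 0.49·t = 0.51×23.
t* = 0.51×23/0.49 = 23.94 min.

23.9 min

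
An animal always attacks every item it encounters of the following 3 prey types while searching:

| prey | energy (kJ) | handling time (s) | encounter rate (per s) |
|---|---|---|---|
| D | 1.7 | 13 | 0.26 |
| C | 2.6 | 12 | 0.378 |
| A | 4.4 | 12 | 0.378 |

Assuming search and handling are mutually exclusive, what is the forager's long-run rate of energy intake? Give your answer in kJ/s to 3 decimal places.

0.230 kJ/s

R = Σλ_iE_i / (1 + Σλ_ih_i)
Numerator: 0.26×1.7 + 0.378×2.6 + 0.378×4.4 = 3.088
Denominator: 1 + 0.26×13 + 0.378×12 + 0.378×12 = 13.45
R = 3.088/13.45 = 0.2296 kJ/s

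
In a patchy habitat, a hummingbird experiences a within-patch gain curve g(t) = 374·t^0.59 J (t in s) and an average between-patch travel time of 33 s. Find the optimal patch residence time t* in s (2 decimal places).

47.49 s

Maximise g(t)/(T+t): set derivative to zero → g'(t)(T+t) = g(t).
g'(t) = 0.59·374·t^-0.41. Setting 0.59·374·t^-0.41 = 374·t^0.59/(33+t) gives 0.59(33+t) = t, so 0.41·t = 0.59×33.
t* = 0.59×33/0.41 = 47.49 s.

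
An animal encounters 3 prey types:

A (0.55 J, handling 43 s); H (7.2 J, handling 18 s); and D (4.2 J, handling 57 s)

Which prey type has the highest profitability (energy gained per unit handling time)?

Profitability E/h (J/s): A = 0.55/43 = 0.0128, H = 7.2/18 = 0.4, D = 4.2/57 = 0.0737.
Ranked: H > D > A.

H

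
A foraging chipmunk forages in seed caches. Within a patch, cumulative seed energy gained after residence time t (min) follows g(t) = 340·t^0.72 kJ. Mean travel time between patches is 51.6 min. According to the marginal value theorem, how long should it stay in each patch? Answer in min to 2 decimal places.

Optimal t* satisfies g'(t*) = g(t*)/(T + t*).
g'(t) = 0.72·340·t^-0.28. Setting 0.72·340·t^-0.28 = 340·t^0.72/(51.6+t) gives 0.72(51.6+t) = t, so 0.28·t = 0.72×51.6.
t* = 0.72×51.6/0.28 = 132.7 min.

132.69 min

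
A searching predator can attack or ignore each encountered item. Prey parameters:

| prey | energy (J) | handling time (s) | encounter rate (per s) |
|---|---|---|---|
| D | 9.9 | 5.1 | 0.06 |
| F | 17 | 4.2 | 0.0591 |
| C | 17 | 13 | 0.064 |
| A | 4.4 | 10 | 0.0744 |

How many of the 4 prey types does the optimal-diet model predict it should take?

Rank by E/h (J/s): F 4.05, D 1.94, C 1.31, A 0.44. Include each in turn until the next type's E/h falls below the running intake rate.
Rate on top 1: 0.8049. D: 1.94 > 0.8049 → include.
Rate on top 2: 1.029. C: 1.31 > 1.029 → include.
Rate on top 3: 1.126. A: 0.44 < 1.126 → exclude; stop.
Optimal diet: F, D, C — 3 of 4 types.

3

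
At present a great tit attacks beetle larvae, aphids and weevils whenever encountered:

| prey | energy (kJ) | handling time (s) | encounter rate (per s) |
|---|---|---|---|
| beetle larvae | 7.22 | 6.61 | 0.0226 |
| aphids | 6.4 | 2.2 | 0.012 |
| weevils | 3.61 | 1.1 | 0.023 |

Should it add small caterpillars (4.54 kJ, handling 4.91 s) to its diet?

On beetle larvae, aphids and weevils alone, R = ΣλE/(1+Σλh) = 0.323/1.201 = 0.2689 kJ/s.
small caterpillars: E/h = 4.54/4.91 = 0.9246 kJ/s.
Since 0.9246 > R, including small caterpillars increases the long-run rate.

Yes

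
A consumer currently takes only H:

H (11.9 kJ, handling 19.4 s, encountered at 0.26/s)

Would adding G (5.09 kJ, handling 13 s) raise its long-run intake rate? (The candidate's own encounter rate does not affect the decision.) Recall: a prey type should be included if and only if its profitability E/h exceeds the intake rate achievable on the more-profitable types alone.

Current rate: (0.26×11.9)/(1 + 0.26×19.4) = 0.5119 kJ/s.
G: E/h = 5.09/13 = 0.3915 kJ/s.
0.3915 < 0.5119, so adding G would lower the average — exclude it.

No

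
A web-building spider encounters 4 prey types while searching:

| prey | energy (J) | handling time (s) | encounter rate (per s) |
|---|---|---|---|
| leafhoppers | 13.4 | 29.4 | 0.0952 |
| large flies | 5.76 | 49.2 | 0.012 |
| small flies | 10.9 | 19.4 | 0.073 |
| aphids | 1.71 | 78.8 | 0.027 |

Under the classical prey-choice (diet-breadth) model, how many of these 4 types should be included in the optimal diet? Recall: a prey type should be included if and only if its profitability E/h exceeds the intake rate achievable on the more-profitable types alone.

2

Profitabilities (E/h, J/s): small flies 0.562, leafhoppers 0.456, large flies 0.117, aphids 0.0217. Add prey in this order while the next type's profitability exceeds the intake rate on those already taken.
Rate on top 1: 0.3293. leafhoppers: 0.456 > 0.3293 → include.
Rate on top 2: 0.3972. large flies: 0.117 < 0.3972 → exclude; stop.
Optimal diet: small flies, leafhoppers — 2 of 4 types.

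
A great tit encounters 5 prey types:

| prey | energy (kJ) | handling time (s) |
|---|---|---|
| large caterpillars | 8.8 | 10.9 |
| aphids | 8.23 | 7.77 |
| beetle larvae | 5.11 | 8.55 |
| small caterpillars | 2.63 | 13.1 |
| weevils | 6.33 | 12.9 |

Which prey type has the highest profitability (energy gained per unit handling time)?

aphids

Profitability E/h (kJ/s): large caterpillars = 8.8/10.9 = 0.807, aphids = 8.23/7.77 = 1.06, beetle larvae = 5.11/8.55 = 0.598, small caterpillars = 2.63/13.1 = 0.201, weevils = 6.33/12.9 = 0.491.
Ranked: aphids > large caterpillars > beetle larvae > weevils > small caterpillars.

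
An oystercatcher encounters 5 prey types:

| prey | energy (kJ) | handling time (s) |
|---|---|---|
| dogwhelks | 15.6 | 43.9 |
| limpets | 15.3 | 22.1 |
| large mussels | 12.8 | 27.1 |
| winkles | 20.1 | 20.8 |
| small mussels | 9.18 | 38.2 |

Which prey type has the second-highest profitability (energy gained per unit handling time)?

Profitability E/h (kJ/s): dogwhelks = 15.6/43.9 = 0.355, limpets = 15.3/22.1 = 0.692, large mussels = 12.8/27.1 = 0.472, winkles = 20.1/20.8 = 0.966, small mussels = 9.18/38.2 = 0.24.
Ranked: winkles > limpets > large mussels > dogwhelks > small mussels.

limpets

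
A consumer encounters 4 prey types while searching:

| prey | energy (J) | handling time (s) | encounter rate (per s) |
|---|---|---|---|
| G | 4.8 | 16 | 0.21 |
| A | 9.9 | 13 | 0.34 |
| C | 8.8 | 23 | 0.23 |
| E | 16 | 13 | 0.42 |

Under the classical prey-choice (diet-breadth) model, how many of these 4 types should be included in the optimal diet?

1

E/h in descending order: E 1.23, A 0.762, C 0.383, G 0.3 J/s. The optimal diet is the largest prefix of this list for which every included type satisfies E_i/h_i > R on the types above it.
Rate on top 1: 1.04. A: 0.762 < 1.04 → exclude; stop.
Optimal diet: E — 1 of 4 types.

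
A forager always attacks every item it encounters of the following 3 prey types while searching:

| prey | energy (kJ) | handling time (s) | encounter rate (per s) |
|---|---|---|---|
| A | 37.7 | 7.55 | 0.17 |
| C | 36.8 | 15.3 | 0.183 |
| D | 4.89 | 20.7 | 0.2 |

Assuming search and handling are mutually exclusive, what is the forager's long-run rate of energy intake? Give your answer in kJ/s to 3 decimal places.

R = Σλ_iE_i / (1 + Σλ_ih_i)
Numerator: 0.17×37.7 + 0.183×36.8 + 0.2×4.89 = 14.12
Denominator: 1 + 0.17×7.55 + 0.183×15.3 + 0.2×20.7 = 9.223
R = 14.12/9.223 = 1.531 kJ/s

1.531 kJ/s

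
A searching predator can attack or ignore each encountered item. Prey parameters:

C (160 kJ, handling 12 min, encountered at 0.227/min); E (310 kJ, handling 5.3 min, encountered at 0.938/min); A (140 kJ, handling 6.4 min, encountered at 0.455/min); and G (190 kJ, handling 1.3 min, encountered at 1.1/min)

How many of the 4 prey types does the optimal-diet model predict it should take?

1

Rank by E/h (kJ/min): G 146, E 58.5, A 21.9, C 13.3. Include each in turn until the next type's E/h falls below the running intake rate.
Rate on top 1: 86.01. E: 58.5 < 86.01 → exclude; stop.
Optimal diet: G — 1 of 4 types.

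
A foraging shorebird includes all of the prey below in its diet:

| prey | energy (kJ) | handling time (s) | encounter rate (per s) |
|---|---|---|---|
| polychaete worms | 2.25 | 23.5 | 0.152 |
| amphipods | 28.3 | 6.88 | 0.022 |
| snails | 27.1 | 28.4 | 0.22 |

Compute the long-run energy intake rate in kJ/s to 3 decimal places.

0.631 kJ/s

R = Σλ_iE_i / (1 + Σλ_ih_i)
Numerator: 0.152×2.25 + 0.022×28.3 + 0.22×27.1 = 6.927
Denominator: 1 + 0.152×23.5 + 0.022×6.88 + 0.22×28.4 = 10.97
R = 6.927/10.97 = 0.6313 kJ/s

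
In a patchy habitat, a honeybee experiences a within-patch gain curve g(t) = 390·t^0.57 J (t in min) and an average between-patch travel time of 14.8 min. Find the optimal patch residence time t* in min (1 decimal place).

19.6 min

Maximise g(t)/(T+t): set derivative to zero → g'(t)(T+t) = g(t).
g'(t) = 0.57·390·t^-0.43. Setting 0.57·390·t^-0.43 = 390·t^0.57/(14.8+t) gives 0.57(14.8+t) = t, so 0.43·t = 0.57×14.8.
t* = 0.57×14.8/0.43 = 19.62 min.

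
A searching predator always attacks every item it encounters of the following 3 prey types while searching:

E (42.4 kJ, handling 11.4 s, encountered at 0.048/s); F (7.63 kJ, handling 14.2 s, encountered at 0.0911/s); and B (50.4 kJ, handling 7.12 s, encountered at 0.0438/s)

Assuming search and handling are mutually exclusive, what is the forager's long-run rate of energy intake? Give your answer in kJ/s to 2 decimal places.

Energy encountered per unit search time: 0.048×42.4 + 0.0911×7.63 + 0.0438×50.4 = 4.938 kJ/s.
Handling time per unit search time: 0.048×11.4 + 0.0911×14.2 + 0.0438×7.12 = 2.153.
Rate = 4.938/(1 + 2.153) = 1.566 kJ/s.

1.57 kJ/s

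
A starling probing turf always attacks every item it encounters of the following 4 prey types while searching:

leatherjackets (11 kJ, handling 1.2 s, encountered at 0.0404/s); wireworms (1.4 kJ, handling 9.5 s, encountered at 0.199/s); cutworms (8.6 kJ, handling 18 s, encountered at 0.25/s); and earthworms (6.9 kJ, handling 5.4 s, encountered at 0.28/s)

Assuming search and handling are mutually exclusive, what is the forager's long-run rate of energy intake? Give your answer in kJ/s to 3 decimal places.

0.537 kJ/s

Energy encountered per unit search time: 0.0404×11 + 0.199×1.4 + 0.25×8.6 + 0.28×6.9 = 4.805 kJ/s.
Handling time per unit search time: 0.0404×1.2 + 0.199×9.5 + 0.25×18 + 0.28×5.4 = 7.951.
Rate = 4.805/(1 + 7.951) = 0.5368 kJ/s.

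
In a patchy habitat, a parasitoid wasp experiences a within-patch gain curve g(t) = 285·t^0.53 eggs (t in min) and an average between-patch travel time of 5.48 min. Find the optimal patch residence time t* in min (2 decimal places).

6.18 min

Optimal t* satisfies g'(t*) = g(t*)/(T + t*).
g'(t) = 0.53·285·t^-0.47. Setting 0.53·285·t^-0.47 = 285·t^0.53/(5.48+t) gives 0.53(5.48+t) = t, so 0.47·t = 0.53×5.48.
t* = 0.53×5.48/0.47 = 6.18 min.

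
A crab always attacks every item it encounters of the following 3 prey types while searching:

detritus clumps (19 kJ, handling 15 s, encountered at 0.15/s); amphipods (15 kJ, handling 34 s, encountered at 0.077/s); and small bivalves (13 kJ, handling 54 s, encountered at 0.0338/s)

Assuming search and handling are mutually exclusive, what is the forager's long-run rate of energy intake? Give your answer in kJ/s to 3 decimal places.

0.578 kJ/s

R = Σλ_iE_i / (1 + Σλ_ih_i)
Numerator: 0.15×19 + 0.077×15 + 0.0338×13 = 4.444
Denominator: 1 + 0.15×15 + 0.077×34 + 0.0338×54 = 7.693
R = 4.444/7.693 = 0.5777 kJ/s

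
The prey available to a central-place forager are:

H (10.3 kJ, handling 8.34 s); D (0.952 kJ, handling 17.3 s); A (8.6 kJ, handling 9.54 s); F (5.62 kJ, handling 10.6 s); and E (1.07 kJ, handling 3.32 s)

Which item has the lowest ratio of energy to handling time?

D

Profitability E/h (kJ/s): H = 10.3/8.34 = 1.24, D = 0.952/17.3 = 0.055, A = 8.6/9.54 = 0.901, F = 5.62/10.6 = 0.53, E = 1.07/3.32 = 0.322.
Ranked: H > A > F > E > D.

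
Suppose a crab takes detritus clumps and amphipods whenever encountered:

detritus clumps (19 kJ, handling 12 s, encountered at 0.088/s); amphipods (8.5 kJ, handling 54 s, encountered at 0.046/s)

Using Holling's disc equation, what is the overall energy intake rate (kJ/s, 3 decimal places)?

R = (0.088×19 + 0.046×8.5) / (1 + 0.088×12 + 0.046×54) = 2.063/4.54 = 0.4544 kJ/s.

0.454 kJ/s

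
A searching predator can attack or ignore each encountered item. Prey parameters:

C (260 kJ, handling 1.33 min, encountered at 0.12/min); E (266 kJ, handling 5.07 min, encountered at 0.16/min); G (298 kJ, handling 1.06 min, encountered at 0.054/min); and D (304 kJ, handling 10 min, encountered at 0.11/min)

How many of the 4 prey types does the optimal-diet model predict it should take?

3

E/h in descending order: G 281, C 195, E 52.5, D 30.4 kJ/min. The optimal diet is the largest prefix of this list for which every included type satisfies E_i/h_i > R on the types above it.
Rate on top 1: 15.22. C: 195 > 15.22 → include.
Rate on top 2: 38.86. E: 52.5 > 38.86 → include.
Rate on top 3: 44.3. D: 30.4 < 44.3 → exclude; stop.
Optimal diet: G, C, E — 3 of 4 types.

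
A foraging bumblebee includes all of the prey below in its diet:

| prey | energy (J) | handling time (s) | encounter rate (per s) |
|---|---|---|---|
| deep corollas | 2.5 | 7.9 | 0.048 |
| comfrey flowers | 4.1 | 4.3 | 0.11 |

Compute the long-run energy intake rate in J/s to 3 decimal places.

R = Σλ_iE_i / (1 + Σλ_ih_i)
Numerator: 0.048×2.5 + 0.11×4.1 = 0.571
Denominator: 1 + 0.048×7.9 + 0.11×4.3 = 1.852
R = 0.571/1.852 = 0.3083 J/s

0.308 J/s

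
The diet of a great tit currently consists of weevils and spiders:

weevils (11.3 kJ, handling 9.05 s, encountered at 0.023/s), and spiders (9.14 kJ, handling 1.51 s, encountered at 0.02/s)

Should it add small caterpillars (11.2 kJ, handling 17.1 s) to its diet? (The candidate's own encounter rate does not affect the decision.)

Yes

Current rate: (0.023×11.3 + 0.02×9.14)/(1 + 0.023×9.05 + 0.02×1.51) = 0.3575 kJ/s.
small caterpillars: E/h = 11.2/17.1 = 0.655 kJ/s.
Since 0.655 > R, including small caterpillars increases the long-run rate.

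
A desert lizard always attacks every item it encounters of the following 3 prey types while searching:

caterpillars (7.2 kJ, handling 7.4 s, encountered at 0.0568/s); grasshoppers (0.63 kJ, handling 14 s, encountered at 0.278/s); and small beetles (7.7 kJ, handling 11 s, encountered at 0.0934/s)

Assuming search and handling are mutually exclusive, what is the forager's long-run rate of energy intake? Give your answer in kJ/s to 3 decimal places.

R = (0.0568×7.2 + 0.278×0.63 + 0.0934×7.7) / (1 + 0.0568×7.4 + 0.278×14 + 0.0934×11) = 1.303/6.34 = 0.2056 kJ/s.

0.206 kJ/s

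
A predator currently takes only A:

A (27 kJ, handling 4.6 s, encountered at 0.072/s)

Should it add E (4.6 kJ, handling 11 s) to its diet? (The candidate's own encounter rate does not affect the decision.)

No

On A alone, R = ΣλE/(1+Σλh) = 1.944/1.331 = 1.46 kJ/s.
Profitability of E: 4.6/11 = 0.4182 kJ/s.
0.4182 < 1.46, so adding E would lower the average — exclude it.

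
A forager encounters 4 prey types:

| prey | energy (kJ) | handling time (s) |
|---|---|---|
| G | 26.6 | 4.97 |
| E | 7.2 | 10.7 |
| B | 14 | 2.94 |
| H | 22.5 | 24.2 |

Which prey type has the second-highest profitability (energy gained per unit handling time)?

In descending order of E/h:
G: 26.6/4.97 = 5.35 kJ/s
B: 14/2.94 = 4.76 kJ/s
H: 22.5/24.2 = 0.93 kJ/s
E: 7.2/10.7 = 0.673 kJ/s

B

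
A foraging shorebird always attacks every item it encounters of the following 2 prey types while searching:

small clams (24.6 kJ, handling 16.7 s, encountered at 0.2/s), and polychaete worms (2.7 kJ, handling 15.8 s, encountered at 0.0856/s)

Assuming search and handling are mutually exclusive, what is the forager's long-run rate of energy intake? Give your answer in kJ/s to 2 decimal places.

R = Σλ_iE_i / (1 + Σλ_ih_i)
Numerator: 0.2×24.6 + 0.0856×2.7 = 5.151
Denominator: 1 + 0.2×16.7 + 0.0856×15.8 = 5.692
R = 5.151/5.692 = 0.9049 kJ/s

0.90 kJ/s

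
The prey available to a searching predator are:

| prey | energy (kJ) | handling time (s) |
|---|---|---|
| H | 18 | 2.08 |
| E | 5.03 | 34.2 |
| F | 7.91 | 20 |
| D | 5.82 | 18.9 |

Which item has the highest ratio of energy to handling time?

In descending order of E/h:
H: 18/2.08 = 8.65 kJ/s
F: 7.91/20 = 0.396 kJ/s
D: 5.82/18.9 = 0.308 kJ/s
E: 5.03/34.2 = 0.147 kJ/s

H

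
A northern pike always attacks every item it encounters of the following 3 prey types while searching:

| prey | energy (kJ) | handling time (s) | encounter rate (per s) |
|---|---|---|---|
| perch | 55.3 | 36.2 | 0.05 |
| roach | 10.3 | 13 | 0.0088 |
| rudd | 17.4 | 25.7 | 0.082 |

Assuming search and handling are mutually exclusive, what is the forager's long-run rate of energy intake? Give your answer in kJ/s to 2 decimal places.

0.85 kJ/s

Energy encountered per unit search time: 0.05×55.3 + 0.0088×10.3 + 0.082×17.4 = 4.282 kJ/s.
Handling time per unit search time: 0.05×36.2 + 0.0088×13 + 0.082×25.7 = 4.032.
Rate = 4.282/(1 + 4.032) = 0.8511 kJ/s.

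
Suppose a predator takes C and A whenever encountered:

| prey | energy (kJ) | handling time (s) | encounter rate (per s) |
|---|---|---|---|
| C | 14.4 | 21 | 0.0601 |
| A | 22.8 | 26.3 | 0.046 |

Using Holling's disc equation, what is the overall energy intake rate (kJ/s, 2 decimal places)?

R = (0.0601×14.4 + 0.046×22.8) / (1 + 0.0601×21 + 0.046×26.3) = 1.914/3.472 = 0.5514 kJ/s.

0.55 kJ/s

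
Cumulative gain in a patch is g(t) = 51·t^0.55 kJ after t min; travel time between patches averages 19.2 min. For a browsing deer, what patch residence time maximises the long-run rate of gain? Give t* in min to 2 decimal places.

23.47 min

Optimal t* satisfies g'(t*) = g(t*)/(T + t*).
g'(t) = 0.55·51·t^-0.45. Setting 0.55·51·t^-0.45 = 51·t^0.55/(19.2+t) gives 0.55(19.2+t) = t, so 0.45·t = 0.55×19.2.
t* = 0.55×19.2/0.45 = 23.47 min.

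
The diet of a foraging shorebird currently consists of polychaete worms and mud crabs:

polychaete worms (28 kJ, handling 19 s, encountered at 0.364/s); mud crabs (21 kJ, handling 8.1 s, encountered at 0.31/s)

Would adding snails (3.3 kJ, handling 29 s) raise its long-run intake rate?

Current rate: (0.364×28 + 0.31×21)/(1 + 0.364×19 + 0.31×8.1) = 1.602 kJ/s.
snails: E/h = 3.3/29 = 0.1138 kJ/s.
Since 0.1138 < R, time spent handling snails is better spent searching.

No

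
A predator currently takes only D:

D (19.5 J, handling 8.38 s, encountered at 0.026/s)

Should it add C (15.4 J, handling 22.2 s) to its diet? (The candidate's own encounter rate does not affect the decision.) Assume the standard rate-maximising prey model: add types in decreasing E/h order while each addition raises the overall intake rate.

Yes

Current rate: (0.026×19.5)/(1 + 0.026×8.38) = 0.4163 J/s.
Profitability of C: 15.4/22.2 = 0.6937 J/s.
Since 0.6937 > R, including C increases the long-run rate.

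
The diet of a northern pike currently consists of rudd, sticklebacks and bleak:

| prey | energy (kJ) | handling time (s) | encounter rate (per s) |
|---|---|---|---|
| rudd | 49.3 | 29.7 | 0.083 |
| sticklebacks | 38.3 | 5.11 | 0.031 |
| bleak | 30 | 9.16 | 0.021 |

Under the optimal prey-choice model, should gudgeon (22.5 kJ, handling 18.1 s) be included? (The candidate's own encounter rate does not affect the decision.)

No

Intake rate on the current diet: R = (0.083×49.3 + 0.031×38.3 + 0.021×30) / (1 + 0.083×29.7 + 0.031×5.11 + 0.021×9.16) = 5.909/3.816 = 1.549 kJ/s.
Profitability of gudgeon: 22.5/18.1 = 1.243 kJ/s.
1.243 < 1.549, so adding gudgeon would lower the average — exclude it.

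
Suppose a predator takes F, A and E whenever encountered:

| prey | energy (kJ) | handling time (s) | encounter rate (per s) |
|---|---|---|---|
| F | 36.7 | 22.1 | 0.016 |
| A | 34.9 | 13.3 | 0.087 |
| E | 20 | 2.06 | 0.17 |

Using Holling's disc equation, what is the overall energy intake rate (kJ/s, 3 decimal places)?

R = Σλ_iE_i / (1 + Σλ_ih_i)
Numerator: 0.016×36.7 + 0.087×34.9 + 0.17×20 = 7.024
Denominator: 1 + 0.016×22.1 + 0.087×13.3 + 0.17×2.06 = 2.861
R = 7.024/2.861 = 2.455 kJ/s

2.455 kJ/s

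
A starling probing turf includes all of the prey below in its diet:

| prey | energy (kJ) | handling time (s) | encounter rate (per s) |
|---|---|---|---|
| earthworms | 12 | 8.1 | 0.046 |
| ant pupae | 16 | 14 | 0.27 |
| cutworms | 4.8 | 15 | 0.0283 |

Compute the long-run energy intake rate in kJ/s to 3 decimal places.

0.898 kJ/s

Energy encountered per unit search time: 0.046×12 + 0.27×16 + 0.0283×4.8 = 5.008 kJ/s.
Handling time per unit search time: 0.046×8.1 + 0.27×14 + 0.0283×15 = 4.577.
Rate = 5.008/(1 + 4.577) = 0.8979 kJ/s.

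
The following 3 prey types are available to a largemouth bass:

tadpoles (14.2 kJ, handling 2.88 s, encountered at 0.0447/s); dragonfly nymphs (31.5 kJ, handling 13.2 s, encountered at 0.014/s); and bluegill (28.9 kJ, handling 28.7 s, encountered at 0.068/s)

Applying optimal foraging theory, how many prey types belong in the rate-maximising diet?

Rank by E/h (kJ/s): tadpoles 4.93, dragonfly nymphs 2.39, bluegill 1.01. Include each in turn until the next type's E/h falls below the running intake rate.
Rate on top 1: 0.5623. dragonfly nymphs: 2.39 > 0.5623 → include.
Rate on top 2: 0.819. bluegill: 1.01 > 0.819 → include.
Optimal diet: tadpoles, dragonfly nymphs, bluegill — 3 of 3 types.

3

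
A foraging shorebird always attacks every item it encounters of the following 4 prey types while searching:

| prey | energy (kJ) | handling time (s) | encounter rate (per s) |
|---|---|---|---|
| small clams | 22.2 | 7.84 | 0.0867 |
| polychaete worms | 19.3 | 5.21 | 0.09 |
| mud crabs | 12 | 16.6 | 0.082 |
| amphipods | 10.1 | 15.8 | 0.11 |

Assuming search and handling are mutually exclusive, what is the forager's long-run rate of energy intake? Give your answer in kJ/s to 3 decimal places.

Energy encountered per unit search time: 0.0867×22.2 + 0.09×19.3 + 0.082×12 + 0.11×10.1 = 5.757 kJ/s.
Handling time per unit search time: 0.0867×7.84 + 0.09×5.21 + 0.082×16.6 + 0.11×15.8 = 4.248.
Rate = 5.757/(1 + 4.248) = 1.097 kJ/s.

1.097 kJ/s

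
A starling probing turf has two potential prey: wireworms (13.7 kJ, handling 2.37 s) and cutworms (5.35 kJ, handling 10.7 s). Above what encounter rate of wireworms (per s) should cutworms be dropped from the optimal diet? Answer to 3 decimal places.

0.040 per s

The zero-one rule: include cutworms iff E₂/h₂ > λE₁/(1+λh₁). Equality gives the switch point.
λE₁h₂ = E₂ + λE₂h₁ ⇒ λ = E₂/(E₁h₂ − E₂h₁) = 5.35/(146.6 − 12.68) = 0.03995 per s.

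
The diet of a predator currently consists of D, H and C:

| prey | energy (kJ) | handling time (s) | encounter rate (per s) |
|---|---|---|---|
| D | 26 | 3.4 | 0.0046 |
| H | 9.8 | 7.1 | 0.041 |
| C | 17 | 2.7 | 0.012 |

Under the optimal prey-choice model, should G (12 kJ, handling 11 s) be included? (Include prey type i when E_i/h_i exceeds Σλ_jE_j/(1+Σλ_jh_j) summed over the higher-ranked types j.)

Yes

On D, H and C alone, R = ΣλE/(1+Σλh) = 0.7254/1.339 = 0.5417 kJ/s.
G: E/h = 12/11 = 1.091 kJ/s.
Since 1.091 > R, including G increases the long-run rate.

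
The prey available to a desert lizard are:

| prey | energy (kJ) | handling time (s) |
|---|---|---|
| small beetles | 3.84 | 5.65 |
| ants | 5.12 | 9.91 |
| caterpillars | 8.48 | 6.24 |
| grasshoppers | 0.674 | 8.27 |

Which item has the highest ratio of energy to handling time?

In descending order of E/h:
caterpillars: 8.48/6.24 = 1.36 kJ/s
small beetles: 3.84/5.65 = 0.68 kJ/s
ants: 5.12/9.91 = 0.517 kJ/s
grasshoppers: 0.674/8.27 = 0.0815 kJ/s

caterpillars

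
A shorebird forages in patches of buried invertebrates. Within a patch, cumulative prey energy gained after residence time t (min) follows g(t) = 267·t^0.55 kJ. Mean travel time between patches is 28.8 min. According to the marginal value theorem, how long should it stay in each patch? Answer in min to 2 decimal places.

35.20 min

By the marginal value theorem, leave when the instantaneous gain rate g'(t) equals the habitat-wide average g(t)/(T + t).
g'(t) = 0.55·267·t^-0.45. Setting 0.55·267·t^-0.45 = 267·t^0.55/(28.8+t) gives 0.55(28.8+t) = t, so 0.45·t = 0.55×28.8.
t* = 0.55×28.8/0.45 = 35.2 min.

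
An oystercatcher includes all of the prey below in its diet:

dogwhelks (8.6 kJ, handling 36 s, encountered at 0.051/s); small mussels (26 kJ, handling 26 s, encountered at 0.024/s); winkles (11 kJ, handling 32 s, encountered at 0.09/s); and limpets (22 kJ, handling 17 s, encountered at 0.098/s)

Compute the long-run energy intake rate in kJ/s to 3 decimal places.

R = (0.051×8.6 + 0.024×26 + 0.09×11 + 0.098×22) / (1 + 0.051×36 + 0.024×26 + 0.09×32 + 0.098×17) = 4.209/8.006 = 0.5257 kJ/s.

0.526 kJ/s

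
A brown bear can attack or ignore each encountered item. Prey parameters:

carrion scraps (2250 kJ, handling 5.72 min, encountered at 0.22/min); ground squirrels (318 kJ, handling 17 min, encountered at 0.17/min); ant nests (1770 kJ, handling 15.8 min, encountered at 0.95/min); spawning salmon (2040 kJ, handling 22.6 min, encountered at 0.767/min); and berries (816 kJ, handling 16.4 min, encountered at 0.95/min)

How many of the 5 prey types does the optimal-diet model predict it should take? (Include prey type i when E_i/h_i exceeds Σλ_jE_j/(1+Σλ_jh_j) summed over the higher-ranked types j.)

1

Profitabilities (E/h, kJ/min): carrion scraps 393, ant nests 112, spawning salmon 90.3, berries 49.8, ground squirrels 18.7. Add prey in this order while the next type's profitability exceeds the intake rate on those already taken.
Rate on top 1: 219.2. ant nests: 112 < 219.2 → exclude; stop.
Optimal diet: carrion scraps — 1 of 5 types.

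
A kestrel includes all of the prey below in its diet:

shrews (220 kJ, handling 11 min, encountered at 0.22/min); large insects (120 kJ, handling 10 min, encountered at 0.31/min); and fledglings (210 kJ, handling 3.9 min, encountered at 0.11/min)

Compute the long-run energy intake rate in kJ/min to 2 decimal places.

R = Σλ_iE_i / (1 + Σλ_ih_i)
Numerator: 0.22×220 + 0.31×120 + 0.11×210 = 108.7
Denominator: 1 + 0.22×11 + 0.31×10 + 0.11×3.9 = 6.949
R = 108.7/6.949 = 15.64 kJ/min

15.64 kJ/min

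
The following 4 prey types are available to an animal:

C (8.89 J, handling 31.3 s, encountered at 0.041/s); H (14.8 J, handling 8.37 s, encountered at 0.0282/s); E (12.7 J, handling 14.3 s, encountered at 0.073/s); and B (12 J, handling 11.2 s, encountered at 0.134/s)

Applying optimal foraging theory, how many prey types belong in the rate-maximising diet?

Profitabilities (E/h, J/s): H 1.77, B 1.07, E 0.888, C 0.284. Add prey in this order while the next type's profitability exceeds the intake rate on those already taken.
Rate on top 1: 0.3377. B: 1.07 > 0.3377 → include.
Rate on top 2: 0.74. E: 0.888 > 0.74 → include.
Rate on top 3: 0.7809. C: 0.284 < 0.7809 → exclude; stop.
Optimal diet: H, B, E — 3 of 4 types.

3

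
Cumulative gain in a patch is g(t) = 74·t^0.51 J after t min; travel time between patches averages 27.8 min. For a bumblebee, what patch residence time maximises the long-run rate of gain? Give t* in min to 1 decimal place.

28.9 min

Optimal t* satisfies g'(t*) = g(t*)/(T + t*).
g'(t) = 0.51·74·t^-0.49. Setting 0.51·74·t^-0.49 = 74·t^0.51/(27.8+t) gives 0.51(27.8+t) = t, so 0.49·t = 0.51×27.8.
t* = 0.51×27.8/0.49 = 28.93 min.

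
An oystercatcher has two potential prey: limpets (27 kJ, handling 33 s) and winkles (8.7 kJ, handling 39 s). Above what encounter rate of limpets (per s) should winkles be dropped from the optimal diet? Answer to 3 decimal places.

0.011 per s

Drop winkles once their profitability E₂/h₂ falls below the rate achievable on limpets alone: E₂/h₂ = λE₁/(1 + λh₁).
Solve for λ: λE₁h₂ = E₂(1 + λh₁) → λ(E₁h₂ − E₂h₁) = E₂ → λ = E₂/(E₁h₂ − E₂h₁).
λ = 8.7/(27×39 − 8.7×33) = 8.7/765.9 = 0.01136 per s.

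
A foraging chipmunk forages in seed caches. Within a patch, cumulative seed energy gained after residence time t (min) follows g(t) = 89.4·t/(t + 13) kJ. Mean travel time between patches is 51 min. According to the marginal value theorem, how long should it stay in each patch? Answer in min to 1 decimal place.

25.7 min

Optimal t* satisfies g'(t*) = g(t*)/(T + t*).
g'(t) = 89.4·13/(t + 13)². Setting 89.4·13/(t+13)² = 89.4t/[(t+13)(51+t)] gives 13(51+t) = t(t+13), so t² = 13×51 = 663.
t* = √663 = 25.75 min.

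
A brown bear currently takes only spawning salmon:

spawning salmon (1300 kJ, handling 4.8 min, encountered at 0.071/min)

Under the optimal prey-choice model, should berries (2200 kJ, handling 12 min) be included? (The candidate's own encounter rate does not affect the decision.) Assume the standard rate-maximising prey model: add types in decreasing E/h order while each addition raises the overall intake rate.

Yes

Current rate: (0.071×1300)/(1 + 0.071×4.8) = 68.84 kJ/min.
berries: E/h = 2200/12 = 183.3 kJ/min.
Since 183.3 > R, including berries increases the long-run rate.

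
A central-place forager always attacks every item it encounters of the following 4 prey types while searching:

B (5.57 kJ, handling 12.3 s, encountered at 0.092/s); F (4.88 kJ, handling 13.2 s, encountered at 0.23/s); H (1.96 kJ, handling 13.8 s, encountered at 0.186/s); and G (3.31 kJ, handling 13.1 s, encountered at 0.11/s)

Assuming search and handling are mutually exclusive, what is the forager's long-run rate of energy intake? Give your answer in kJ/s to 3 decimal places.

Energy encountered per unit search time: 0.092×5.57 + 0.23×4.88 + 0.186×1.96 + 0.11×3.31 = 2.364 kJ/s.
Handling time per unit search time: 0.092×12.3 + 0.23×13.2 + 0.186×13.8 + 0.11×13.1 = 8.175.
Rate = 2.364/(1 + 8.175) = 0.2576 kJ/s.

0.258 kJ/s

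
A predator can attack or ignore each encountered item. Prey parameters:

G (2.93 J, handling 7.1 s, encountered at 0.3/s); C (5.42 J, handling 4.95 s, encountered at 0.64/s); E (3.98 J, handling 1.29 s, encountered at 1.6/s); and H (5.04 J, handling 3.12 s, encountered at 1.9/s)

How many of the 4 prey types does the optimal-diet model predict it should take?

1

E/h in descending order: E 3.09, H 1.62, C 1.09, G 0.413 J/s. The optimal diet is the largest prefix of this list for which every included type satisfies E_i/h_i > R on the types above it.
Rate on top 1: 2.078. H: 1.62 < 2.078 → exclude; stop.
Optimal diet: E — 1 of 4 types.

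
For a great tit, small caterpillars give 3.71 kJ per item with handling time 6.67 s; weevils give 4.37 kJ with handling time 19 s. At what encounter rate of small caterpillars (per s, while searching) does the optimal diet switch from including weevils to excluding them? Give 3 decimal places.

0.106 per s

The zero-one rule: include weevils iff E₂/h₂ > λE₁/(1+λh₁). Equality gives the switch point.
λE₁h₂ = E₂ + λE₂h₁ ⇒ λ = E₂/(E₁h₂ − E₂h₁) = 4.37/(70.49 − 29.15) = 0.1057 per s.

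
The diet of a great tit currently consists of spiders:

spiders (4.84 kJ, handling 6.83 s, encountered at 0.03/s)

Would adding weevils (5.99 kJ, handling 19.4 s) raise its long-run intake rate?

Intake rate on the current diet: R = (0.03×4.84) / (1 + 0.03×6.83) = 0.1452/1.205 = 0.1205 kJ/s.
weevils: E/h = 5.99/19.4 = 0.3088 kJ/s.
Since 0.3088 > R, including weevils increases the long-run rate.

Yes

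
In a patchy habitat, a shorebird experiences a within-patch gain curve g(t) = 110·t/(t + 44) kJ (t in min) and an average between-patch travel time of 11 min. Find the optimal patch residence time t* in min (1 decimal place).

Optimal t* satisfies g'(t*) = g(t*)/(T + t*).
g'(t) = 110·44/(t + 44)². Setting 110·44/(t+44)² = 110t/[(t+44)(11+t)] gives 44(11+t) = t(t+44), so t² = 44×11 = 484.
t* = √484 = 22 min.

22.0 min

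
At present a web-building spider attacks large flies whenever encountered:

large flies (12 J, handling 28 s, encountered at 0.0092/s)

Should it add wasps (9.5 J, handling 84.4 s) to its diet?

Intake rate on the current diet: R = (0.0092×12) / (1 + 0.0092×28) = 0.1104/1.258 = 0.08779 J/s.
wasps: E/h = 9.5/84.4 = 0.1126 J/s.
0.1126 > 0.08779, so adding wasps raises the average — include it.

Yes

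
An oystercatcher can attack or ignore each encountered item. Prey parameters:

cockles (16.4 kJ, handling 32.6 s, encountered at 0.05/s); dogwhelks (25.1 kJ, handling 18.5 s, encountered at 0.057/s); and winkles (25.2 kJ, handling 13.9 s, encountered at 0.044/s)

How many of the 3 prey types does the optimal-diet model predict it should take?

Profitabilities (E/h, kJ/s): winkles 1.81, dogwhelks 1.36, cockles 0.503. Add prey in this order while the next type's profitability exceeds the intake rate on those already taken.
Rate on top 1: 0.688. dogwhelks: 1.36 > 0.688 → include.
Rate on top 2: 0.9525. cockles: 0.503 < 0.9525 → exclude; stop.
Optimal diet: winkles, dogwhelks — 2 of 3 types.

2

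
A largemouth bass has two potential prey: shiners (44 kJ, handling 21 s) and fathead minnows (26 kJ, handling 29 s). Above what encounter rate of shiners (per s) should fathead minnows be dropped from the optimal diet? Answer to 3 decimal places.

At the threshold, the rate on shiners alone equals the profitability of fathead minnows: λ·44/(1 + λ·21) = 26/29 = 0.8966.
Rearranging, λ(44 − 0.8966×21) = 0.8966, so λ = 0.8966/25.17 = 0.03562 per s.

0.036 per s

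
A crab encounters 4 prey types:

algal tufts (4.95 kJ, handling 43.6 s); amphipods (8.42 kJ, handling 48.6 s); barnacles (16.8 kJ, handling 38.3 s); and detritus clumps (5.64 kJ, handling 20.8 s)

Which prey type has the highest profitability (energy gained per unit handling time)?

Profitability E/h (kJ/s): algal tufts = 4.95/43.6 = 0.114, amphipods = 8.42/48.6 = 0.173, barnacles = 16.8/38.3 = 0.439, detritus clumps = 5.64/20.8 = 0.271.
Ranked: barnacles > detritus clumps > amphipods > algal tufts.

barnacles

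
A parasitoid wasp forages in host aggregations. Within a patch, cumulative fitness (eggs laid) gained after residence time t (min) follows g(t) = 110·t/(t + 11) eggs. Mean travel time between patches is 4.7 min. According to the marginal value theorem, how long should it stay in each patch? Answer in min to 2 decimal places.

7.19 min

By the marginal value theorem, leave when the instantaneous gain rate g'(t) equals the habitat-wide average g(t)/(T + t).
g'(t) = 110·11/(t + 11)². Setting 110·11/(t+11)² = 110t/[(t+11)(4.7+t)] gives 11(4.7+t) = t(t+11), so t² = 11×4.7 = 51.7.
t* = √51.7 = 7.19 min.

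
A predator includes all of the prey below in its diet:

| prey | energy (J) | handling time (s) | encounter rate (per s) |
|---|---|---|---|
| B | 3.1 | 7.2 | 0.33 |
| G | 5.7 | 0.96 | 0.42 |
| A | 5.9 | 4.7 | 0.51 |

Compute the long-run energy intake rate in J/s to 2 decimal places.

1.04 J/s

R = Σλ_iE_i / (1 + Σλ_ih_i)
Numerator: 0.33×3.1 + 0.42×5.7 + 0.51×5.9 = 6.426
Denominator: 1 + 0.33×7.2 + 0.42×0.96 + 0.51×4.7 = 6.176
R = 6.426/6.176 = 1.04 J/s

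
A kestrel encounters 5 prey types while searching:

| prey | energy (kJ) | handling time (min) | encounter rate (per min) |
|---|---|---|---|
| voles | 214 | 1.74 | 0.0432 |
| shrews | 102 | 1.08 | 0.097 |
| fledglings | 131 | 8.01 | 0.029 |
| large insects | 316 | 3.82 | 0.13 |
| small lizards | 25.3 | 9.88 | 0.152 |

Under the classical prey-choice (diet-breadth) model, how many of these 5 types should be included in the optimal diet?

3

Rank by E/h (kJ/min): voles 123, shrews 94.4, large insects 82.7, fledglings 16.4, small lizards 2.56. Include each in turn until the next type's E/h falls below the running intake rate.
Rate on top 1: 8.598. shrews: 94.4 > 8.598 → include.
Rate on top 2: 16.22. large insects: 82.7 > 16.22 → include.
Rate on top 3: 35.92. fledglings: 16.4 < 35.92 → exclude; stop.
Optimal diet: voles, shrews, large insects — 3 of 5 types.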